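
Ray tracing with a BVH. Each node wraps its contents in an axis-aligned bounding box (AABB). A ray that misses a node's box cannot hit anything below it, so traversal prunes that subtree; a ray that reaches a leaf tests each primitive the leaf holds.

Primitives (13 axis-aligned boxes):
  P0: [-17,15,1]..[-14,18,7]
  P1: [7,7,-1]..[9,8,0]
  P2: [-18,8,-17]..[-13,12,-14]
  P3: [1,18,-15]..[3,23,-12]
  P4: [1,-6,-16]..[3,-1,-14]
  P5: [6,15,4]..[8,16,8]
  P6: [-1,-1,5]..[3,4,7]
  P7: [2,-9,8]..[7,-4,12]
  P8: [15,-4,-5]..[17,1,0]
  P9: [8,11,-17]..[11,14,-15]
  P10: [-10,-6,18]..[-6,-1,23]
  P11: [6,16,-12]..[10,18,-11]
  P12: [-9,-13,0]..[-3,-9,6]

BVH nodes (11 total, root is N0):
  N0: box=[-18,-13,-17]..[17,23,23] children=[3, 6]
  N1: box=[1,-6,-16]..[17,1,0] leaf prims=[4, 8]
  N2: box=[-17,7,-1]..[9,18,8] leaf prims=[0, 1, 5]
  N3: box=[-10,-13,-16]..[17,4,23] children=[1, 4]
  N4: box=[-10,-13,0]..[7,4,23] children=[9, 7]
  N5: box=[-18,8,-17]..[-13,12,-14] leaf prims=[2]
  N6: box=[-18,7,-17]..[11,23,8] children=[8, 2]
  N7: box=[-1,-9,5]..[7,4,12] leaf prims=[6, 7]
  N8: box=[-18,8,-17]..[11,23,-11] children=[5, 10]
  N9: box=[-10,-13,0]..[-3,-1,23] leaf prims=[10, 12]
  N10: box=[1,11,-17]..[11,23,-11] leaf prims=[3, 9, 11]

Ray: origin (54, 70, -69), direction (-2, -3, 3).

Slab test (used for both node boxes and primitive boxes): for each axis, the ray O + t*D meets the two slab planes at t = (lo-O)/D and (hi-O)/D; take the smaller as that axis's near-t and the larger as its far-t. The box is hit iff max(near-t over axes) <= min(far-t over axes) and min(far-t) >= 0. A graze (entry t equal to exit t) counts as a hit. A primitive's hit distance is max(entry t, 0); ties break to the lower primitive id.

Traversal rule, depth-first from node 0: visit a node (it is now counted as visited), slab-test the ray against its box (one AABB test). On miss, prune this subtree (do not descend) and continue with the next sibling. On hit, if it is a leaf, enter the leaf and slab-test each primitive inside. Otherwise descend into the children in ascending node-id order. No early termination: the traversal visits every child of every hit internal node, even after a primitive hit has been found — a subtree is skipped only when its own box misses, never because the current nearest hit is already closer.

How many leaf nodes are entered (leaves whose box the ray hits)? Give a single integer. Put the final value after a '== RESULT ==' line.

Walk:
N0 x:[37/2,36] y:[47/3,83/3] z:[52/3,92/3] -> hit [37/2,83/3], descend [3, 6]
  N3 x:[37/2,32] y:[22,83/3] z:[53/3,92/3] -> hit [22,83/3], descend [1, 4]
    N1 x:[37/2,53/2] y:[23,76/3] z:[53/3,23] -> hit [23,23] leaf, test {P4(miss), P8(miss)}
    N4 x:[47/2,32] y:[22,83/3] z:[23,92/3] -> hit [47/2,83/3], descend [7, 9]
      N7 x:[47/2,55/2] y:[22,79/3] z:[74/3,27] -> hit [74/3,79/3] leaf, test {P6(miss), P7@t=77/3}
      N9 x:[57/2,32] y:[71/3,83/3] z:[23,92/3] -> miss, prune
  N6 x:[43/2,36] y:[47/3,21] z:[52/3,77/3] -> miss, prune

order=[0, 3, 1, 4, 7, 9, 6]  |boxes|=7  |leaves|=2  hit=P7

== RESULT ==
2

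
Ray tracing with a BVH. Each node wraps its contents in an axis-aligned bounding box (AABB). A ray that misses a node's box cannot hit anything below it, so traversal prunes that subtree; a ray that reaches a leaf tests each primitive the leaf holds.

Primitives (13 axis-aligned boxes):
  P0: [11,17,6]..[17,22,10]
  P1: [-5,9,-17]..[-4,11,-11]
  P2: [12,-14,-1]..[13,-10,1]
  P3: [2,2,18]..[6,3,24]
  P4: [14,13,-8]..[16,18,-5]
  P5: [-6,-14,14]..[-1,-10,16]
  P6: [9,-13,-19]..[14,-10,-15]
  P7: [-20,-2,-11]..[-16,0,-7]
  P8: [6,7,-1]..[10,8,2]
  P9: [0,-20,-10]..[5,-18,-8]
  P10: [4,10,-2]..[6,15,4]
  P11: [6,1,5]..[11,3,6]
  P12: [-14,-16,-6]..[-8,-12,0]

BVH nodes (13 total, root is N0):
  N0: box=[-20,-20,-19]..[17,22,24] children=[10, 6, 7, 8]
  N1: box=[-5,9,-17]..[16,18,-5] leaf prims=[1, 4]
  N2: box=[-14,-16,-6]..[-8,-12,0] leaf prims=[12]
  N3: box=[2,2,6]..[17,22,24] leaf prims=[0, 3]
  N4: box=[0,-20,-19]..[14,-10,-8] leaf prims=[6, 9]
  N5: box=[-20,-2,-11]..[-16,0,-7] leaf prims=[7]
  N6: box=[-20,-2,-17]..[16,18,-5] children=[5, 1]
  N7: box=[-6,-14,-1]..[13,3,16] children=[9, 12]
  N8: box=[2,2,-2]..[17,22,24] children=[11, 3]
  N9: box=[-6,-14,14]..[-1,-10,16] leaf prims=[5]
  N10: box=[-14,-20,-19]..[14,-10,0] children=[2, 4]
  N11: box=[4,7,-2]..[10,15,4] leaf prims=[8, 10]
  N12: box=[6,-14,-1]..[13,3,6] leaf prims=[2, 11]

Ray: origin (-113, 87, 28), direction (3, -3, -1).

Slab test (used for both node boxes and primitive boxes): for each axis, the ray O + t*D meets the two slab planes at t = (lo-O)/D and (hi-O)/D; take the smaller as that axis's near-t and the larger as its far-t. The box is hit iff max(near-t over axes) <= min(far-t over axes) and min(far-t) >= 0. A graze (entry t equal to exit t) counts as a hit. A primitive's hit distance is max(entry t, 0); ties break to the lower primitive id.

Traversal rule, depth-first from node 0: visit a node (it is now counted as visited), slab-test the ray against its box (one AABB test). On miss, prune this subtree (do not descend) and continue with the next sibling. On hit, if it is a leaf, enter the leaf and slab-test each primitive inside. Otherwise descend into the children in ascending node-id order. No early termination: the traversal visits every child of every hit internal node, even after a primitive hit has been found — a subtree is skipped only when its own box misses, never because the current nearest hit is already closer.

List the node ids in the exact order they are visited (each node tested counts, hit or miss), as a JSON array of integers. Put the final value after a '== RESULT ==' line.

Walk:
N0 x:[31,130/3] y:[65/3,107/3] z:[4,47] -> hit [31,107/3], descend [6, 7, 8, 10]
  N6 x:[31,43] y:[23,89/3] z:[33,45] -> miss, prune
  N7 x:[107/3,42] y:[28,101/3] z:[12,29] -> miss, prune
  N8 x:[115/3,130/3] y:[65/3,85/3] z:[4,30] -> miss, prune
  N10 x:[33,127/3] y:[97/3,107/3] z:[28,47] -> hit [33,107/3], descend [2, 4]
    N2 x:[33,35] y:[33,103/3] z:[28,34] -> hit [33,34] leaf, test {P12@t=33}
    N4 x:[113/3,127/3] y:[97/3,107/3] z:[36,47] -> miss, prune

7 AABB tests over nodes [0, 6, 7, 8, 10, 2, 4]; 1 leaf entered; closest P12.

== RESULT ==
[0, 6, 7, 8, 10, 2, 4]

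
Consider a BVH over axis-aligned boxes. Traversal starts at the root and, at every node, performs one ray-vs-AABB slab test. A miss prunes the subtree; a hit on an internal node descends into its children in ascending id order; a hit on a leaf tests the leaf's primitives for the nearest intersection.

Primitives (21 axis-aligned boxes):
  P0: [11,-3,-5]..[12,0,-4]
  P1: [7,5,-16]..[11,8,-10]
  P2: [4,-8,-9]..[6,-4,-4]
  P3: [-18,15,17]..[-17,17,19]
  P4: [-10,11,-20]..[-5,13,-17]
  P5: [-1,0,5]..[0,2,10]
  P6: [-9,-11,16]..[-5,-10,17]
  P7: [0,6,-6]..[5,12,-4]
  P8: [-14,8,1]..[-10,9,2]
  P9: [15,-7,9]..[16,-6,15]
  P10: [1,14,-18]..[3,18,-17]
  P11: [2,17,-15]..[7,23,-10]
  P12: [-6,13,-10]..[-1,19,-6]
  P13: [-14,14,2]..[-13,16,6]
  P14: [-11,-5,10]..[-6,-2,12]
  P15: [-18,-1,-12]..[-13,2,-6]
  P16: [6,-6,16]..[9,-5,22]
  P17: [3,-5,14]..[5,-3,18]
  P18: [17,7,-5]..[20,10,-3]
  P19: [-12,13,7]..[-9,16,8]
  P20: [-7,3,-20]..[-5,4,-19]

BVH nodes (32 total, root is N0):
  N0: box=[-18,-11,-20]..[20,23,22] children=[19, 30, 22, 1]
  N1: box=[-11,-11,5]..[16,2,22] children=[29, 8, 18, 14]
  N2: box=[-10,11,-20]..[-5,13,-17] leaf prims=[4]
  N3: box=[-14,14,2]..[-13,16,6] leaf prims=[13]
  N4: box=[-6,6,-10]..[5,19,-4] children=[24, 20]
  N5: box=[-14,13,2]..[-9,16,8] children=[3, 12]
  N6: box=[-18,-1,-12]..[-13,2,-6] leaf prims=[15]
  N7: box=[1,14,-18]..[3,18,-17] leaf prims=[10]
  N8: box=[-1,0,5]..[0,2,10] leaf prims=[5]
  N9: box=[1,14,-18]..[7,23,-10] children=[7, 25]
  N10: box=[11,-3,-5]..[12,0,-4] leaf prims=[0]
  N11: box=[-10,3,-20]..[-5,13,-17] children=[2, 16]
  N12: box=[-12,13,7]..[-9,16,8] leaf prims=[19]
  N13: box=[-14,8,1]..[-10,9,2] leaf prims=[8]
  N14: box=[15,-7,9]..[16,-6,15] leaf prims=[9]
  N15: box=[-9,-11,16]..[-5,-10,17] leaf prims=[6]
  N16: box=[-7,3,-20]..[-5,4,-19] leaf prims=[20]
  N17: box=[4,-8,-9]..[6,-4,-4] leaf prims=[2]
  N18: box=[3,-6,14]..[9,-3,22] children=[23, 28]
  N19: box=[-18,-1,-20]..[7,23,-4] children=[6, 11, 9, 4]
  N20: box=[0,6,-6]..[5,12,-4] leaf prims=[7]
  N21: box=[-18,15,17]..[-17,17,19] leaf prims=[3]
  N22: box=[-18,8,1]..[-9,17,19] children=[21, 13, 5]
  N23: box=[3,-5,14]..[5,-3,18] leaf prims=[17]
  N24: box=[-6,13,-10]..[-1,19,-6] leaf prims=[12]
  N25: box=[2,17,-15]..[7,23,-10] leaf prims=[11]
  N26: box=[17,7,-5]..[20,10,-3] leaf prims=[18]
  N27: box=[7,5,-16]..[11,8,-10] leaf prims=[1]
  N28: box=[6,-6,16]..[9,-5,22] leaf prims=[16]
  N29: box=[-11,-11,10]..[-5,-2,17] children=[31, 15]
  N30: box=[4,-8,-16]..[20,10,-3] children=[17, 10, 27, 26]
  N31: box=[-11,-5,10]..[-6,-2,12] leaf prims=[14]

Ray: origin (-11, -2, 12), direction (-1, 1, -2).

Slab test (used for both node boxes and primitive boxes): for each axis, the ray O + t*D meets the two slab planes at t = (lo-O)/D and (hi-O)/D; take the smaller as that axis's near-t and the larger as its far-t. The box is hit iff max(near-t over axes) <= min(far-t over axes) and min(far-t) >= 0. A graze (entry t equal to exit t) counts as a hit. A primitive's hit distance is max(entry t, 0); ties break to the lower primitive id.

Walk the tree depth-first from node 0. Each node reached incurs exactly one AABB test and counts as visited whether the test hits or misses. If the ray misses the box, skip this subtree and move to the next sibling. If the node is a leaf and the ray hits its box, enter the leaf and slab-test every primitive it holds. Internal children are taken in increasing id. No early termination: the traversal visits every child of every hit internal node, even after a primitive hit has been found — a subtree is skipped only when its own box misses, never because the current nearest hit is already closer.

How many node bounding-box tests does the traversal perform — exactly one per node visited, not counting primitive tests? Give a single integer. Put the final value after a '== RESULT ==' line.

Walk:
N0 x:[-31,7] y:[-9,25] z:[-5,16] -> hit [-5,7], descend [1, 19, 22, 30]
  N1 x:[-27,0] y:[-9,4] z:[-5,7/2] -> hit [-5,0], descend [8, 14, 18, 29]
    N8 x:[-11,-10] y:[2,4] z:[1,7/2] -> miss, prune
    N14 x:[-27,-26] y:[-5,-4] z:[-3/2,3/2] -> miss, prune
    N18 x:[-20,-14] y:[-4,-1] z:[-5,-1] -> miss, prune
    N29 x:[-6,0] y:[-9,0] z:[-5/2,1] -> hit [-5/2,0], descend [15, 31]
      N15 x:[-6,-2] y:[-9,-8] z:[-5/2,-2] -> miss, prune
      N31 x:[-5,0] y:[-3,0] z:[0,1] -> hit [0,0] leaf, test {P14@t=0}
  N19 x:[-18,7] y:[1,25] z:[8,16] -> miss, prune
  N22 x:[-2,7] y:[10,19] z:[-7/2,11/2] -> miss, prune
  N30 x:[-31,-15] y:[-6,12] z:[15/2,14] -> miss, prune

11 AABB tests over nodes [0, 1, 8, 14, 18, 29, 15, 31, 19, 22, 30]; 1 leaf entered; closest P14.

== RESULT ==
11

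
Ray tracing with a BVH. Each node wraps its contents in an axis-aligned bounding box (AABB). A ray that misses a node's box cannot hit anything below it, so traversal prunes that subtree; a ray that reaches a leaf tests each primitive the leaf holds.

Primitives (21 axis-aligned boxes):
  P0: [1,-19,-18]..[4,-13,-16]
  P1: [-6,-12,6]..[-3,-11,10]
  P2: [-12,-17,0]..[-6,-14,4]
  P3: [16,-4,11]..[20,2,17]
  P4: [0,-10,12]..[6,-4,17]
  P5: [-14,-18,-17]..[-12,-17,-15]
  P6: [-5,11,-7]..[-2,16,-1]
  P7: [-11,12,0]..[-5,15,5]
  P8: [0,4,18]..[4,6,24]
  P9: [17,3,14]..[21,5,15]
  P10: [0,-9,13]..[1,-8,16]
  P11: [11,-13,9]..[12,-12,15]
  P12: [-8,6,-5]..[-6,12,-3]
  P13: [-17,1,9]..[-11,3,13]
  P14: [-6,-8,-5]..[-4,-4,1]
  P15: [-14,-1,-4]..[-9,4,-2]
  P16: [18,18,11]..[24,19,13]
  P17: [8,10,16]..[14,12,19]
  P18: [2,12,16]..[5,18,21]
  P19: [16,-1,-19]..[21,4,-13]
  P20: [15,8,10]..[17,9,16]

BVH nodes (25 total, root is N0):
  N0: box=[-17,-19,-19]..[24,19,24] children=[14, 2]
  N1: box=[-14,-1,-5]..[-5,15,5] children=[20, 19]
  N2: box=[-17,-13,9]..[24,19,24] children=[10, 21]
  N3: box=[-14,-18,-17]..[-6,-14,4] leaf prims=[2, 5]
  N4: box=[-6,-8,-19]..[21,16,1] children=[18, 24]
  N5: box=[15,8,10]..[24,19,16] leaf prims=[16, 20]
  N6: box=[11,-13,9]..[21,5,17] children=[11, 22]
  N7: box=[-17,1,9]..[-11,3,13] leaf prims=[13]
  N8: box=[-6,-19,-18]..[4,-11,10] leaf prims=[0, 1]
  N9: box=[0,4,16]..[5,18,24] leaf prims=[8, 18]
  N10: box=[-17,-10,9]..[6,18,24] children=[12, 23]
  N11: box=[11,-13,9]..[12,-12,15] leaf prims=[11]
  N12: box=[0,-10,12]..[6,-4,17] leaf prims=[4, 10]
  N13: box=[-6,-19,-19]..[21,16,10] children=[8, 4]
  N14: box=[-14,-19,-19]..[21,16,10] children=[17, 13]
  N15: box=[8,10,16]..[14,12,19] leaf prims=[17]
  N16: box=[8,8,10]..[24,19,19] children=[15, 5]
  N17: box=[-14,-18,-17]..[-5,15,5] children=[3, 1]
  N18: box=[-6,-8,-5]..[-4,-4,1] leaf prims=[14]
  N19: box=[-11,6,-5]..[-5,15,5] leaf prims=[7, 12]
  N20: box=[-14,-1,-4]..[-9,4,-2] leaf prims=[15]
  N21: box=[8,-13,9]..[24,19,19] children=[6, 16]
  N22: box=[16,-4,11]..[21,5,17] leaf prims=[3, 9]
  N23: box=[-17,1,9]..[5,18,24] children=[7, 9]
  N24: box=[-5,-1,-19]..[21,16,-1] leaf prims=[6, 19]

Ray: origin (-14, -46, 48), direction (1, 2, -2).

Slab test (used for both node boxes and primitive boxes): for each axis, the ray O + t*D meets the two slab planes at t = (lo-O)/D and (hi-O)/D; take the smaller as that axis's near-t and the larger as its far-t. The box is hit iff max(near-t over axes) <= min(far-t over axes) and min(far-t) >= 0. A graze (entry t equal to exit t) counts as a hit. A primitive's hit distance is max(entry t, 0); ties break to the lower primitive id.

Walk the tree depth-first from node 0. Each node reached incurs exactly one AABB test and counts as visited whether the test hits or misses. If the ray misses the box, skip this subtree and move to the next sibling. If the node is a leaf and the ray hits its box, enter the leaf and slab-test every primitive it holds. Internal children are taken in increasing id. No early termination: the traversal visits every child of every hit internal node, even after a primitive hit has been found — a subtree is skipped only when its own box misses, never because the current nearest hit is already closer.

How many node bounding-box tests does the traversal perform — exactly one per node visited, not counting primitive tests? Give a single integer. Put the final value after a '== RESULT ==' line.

Traverse from the root:
N0 x:[-3,38] y:[27/2,65/2] z:[12,67/2] -> hit [27/2,65/2], descend [2, 14]
  N2 x:[-3,38] y:[33/2,65/2] z:[12,39/2] -> hit [33/2,39/2], descend [10, 21]
    N10 x:[-3,20] y:[18,32] z:[12,39/2] -> hit [18,39/2], descend [12, 23]
      N12 x:[14,20] y:[18,21] z:[31/2,18] -> hit [18,18] leaf, test {P4@t=18, P10(miss)}
      N23 x:[-3,19] y:[47/2,32] z:[12,39/2] -> miss, prune
    N21 x:[22,38] y:[33/2,65/2] z:[29/2,39/2] -> miss, prune
  N14 x:[0,35] y:[27/2,31] z:[19,67/2] -> hit [19,31], descend [13, 17]
    N13 x:[8,35] y:[27/2,31] z:[19,67/2] -> hit [19,31], descend [4, 8]
      N4 x:[8,35] y:[19,31] z:[47/2,67/2] -> hit [47/2,31], descend [18, 24]
        N18 x:[8,10] y:[19,21] z:[47/2,53/2] -> miss, prune
        N24 x:[9,35] y:[45/2,31] z:[49/2,67/2] -> hit [49/2,31] leaf, test {P6(miss), P19(miss)}
      N8 x:[8,18] y:[27/2,35/2] z:[19,33] -> miss, prune
    N17 x:[0,9] y:[14,61/2] z:[43/2,65/2] -> miss, prune

Summary -> nodes [0, 2, 10, 12, 23, 21, 14, 13, 4, 18, 24, 8, 17]; box-tests=13; leaf-entries=2; first=P4

== RESULT ==
13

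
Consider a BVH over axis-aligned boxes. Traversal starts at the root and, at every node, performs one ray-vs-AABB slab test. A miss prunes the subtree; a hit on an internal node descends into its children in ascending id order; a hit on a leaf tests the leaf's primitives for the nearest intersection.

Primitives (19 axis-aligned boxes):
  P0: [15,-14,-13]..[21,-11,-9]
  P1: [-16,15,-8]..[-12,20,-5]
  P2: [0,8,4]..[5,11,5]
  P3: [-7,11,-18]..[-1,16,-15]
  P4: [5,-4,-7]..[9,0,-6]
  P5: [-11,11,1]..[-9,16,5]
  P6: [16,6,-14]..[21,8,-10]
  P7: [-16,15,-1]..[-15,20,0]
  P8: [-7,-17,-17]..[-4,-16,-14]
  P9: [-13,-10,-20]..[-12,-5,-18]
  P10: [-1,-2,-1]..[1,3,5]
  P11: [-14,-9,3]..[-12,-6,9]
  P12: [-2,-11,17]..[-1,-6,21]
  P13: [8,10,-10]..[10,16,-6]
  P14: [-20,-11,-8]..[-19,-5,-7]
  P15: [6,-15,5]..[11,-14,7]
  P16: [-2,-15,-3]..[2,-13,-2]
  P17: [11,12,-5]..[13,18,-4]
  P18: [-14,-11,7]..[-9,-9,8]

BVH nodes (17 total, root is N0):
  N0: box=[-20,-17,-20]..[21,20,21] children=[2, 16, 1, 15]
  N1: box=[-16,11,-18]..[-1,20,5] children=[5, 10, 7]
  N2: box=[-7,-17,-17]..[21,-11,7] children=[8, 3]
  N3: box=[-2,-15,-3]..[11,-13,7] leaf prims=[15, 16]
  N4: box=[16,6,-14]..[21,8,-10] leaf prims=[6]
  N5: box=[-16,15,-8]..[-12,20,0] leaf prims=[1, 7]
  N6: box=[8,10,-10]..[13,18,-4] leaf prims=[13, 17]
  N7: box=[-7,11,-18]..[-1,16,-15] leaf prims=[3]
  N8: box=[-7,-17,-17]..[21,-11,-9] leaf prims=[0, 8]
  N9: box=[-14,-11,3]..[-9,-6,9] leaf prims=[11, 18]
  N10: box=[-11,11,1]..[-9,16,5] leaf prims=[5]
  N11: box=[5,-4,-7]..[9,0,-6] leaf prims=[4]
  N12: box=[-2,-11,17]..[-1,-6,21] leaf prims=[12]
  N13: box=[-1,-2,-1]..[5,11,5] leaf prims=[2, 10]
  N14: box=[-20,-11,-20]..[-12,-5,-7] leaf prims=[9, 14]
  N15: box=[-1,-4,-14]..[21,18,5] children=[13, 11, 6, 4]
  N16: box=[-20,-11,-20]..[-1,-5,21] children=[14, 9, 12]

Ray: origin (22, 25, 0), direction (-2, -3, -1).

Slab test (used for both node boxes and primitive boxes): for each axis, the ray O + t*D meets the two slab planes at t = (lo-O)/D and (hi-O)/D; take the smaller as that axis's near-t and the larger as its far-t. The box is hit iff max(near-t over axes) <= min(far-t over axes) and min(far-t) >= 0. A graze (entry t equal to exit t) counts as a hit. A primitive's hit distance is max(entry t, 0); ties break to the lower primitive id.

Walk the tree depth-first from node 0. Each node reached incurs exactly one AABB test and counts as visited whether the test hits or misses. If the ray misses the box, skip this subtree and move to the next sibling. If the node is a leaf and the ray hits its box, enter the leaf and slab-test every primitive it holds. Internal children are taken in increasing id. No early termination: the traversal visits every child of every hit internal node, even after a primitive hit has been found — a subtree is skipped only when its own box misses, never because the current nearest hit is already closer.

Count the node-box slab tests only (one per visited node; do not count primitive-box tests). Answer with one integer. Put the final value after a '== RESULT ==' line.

Trace the traversal:
N0 x:[1/2,21] y:[5/3,14] z:[-21,20] -> hit [5/3,14], descend [1, 2, 15, 16]
  N1 x:[23/2,19] y:[5/3,14/3] z:[-5,18] -> miss, prune
  N2 x:[1/2,29/2] y:[12,14] z:[-7,17] -> hit [12,14], descend [3, 8]
    N3 x:[11/2,12] y:[38/3,40/3] z:[-7,3] -> miss, prune
    N8 x:[1/2,29/2] y:[12,14] z:[9,17] -> hit [12,14] leaf, test {P0(miss), P8@t=14}
  N15 x:[1/2,23/2] y:[7/3,29/3] z:[-5,14] -> hit [7/3,29/3], descend [4, 6, 11, 13]
    N4 x:[1/2,3] y:[17/3,19/3] z:[10,14] -> miss, prune
    N6 x:[9/2,7] y:[7/3,5] z:[4,10] -> hit [9/2,5] leaf, test {P13(miss), P17(miss)}
    N11 x:[13/2,17/2] y:[25/3,29/3] z:[6,7] -> miss, prune
    N13 x:[17/2,23/2] y:[14/3,9] z:[-5,1] -> miss, prune
  N16 x:[23/2,21] y:[10,12] z:[-21,20] -> hit [23/2,12], descend [9, 12, 14]
    N9 x:[31/2,18] y:[31/3,12] z:[-9,-3] -> miss, prune
    N12 x:[23/2,12] y:[31/3,12] z:[-21,-17] -> miss, prune
    N14 x:[17,21] y:[10,12] z:[7,20] -> miss, prune

Summary -> nodes [0, 1, 2, 3, 8, 15, 4, 6, 11, 13, 16, 9, 12, 14]; box-tests=14; leaf-entries=2; first=P8

== RESULT ==
14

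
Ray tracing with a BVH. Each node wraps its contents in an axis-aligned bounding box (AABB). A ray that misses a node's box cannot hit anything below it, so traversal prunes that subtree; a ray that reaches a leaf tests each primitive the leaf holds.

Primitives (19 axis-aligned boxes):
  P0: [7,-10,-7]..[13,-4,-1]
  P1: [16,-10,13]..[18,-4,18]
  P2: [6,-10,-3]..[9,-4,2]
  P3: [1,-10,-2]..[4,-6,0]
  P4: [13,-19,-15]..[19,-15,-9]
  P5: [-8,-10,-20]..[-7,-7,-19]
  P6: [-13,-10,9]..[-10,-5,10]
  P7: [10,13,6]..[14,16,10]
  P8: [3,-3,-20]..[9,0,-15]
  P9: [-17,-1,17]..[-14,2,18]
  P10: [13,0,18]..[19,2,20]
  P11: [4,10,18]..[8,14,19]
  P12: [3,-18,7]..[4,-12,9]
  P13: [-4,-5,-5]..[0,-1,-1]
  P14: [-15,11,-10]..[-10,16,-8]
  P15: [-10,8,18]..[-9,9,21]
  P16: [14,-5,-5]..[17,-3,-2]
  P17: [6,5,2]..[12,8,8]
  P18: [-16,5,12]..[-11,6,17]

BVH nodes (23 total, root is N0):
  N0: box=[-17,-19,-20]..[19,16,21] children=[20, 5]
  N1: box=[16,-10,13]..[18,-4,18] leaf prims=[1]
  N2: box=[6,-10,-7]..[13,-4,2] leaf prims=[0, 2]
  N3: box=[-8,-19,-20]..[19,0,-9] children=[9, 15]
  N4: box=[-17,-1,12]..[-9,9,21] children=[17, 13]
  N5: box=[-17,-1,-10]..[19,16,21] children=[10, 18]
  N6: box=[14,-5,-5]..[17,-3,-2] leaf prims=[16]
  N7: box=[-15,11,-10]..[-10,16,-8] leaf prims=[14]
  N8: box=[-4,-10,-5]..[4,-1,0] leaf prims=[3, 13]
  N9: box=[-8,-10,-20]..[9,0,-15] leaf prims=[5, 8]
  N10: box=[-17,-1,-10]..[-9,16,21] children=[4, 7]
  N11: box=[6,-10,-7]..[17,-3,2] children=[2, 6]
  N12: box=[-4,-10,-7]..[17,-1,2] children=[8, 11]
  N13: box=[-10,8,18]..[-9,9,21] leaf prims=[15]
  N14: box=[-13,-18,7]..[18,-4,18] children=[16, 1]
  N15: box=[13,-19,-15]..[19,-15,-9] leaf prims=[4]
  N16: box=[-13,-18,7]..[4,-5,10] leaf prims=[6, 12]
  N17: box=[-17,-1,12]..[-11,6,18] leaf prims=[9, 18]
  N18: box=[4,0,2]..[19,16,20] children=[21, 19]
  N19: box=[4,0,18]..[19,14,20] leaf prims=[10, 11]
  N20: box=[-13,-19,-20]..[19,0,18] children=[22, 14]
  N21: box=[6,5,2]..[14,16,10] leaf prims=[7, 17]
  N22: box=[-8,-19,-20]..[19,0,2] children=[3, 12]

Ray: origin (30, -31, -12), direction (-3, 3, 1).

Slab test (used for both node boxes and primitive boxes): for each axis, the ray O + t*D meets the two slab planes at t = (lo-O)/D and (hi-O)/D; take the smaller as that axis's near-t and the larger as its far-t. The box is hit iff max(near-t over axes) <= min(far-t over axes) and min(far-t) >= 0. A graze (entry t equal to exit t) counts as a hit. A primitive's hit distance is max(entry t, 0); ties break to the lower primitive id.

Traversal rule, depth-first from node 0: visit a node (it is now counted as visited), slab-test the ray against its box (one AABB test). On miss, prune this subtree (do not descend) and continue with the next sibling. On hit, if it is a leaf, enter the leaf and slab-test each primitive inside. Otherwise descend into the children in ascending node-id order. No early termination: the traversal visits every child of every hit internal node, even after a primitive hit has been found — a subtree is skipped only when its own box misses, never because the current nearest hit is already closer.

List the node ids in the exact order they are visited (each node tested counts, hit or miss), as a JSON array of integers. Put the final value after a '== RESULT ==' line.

Trace the traversal:
N0 x:[11/3,47/3] y:[4,47/3] z:[-8,33] -> hit [4,47/3], descend [5, 20]
  N5 x:[11/3,47/3] y:[10,47/3] z:[2,33] -> hit [10,47/3], descend [10, 18]
    N10 x:[13,47/3] y:[10,47/3] z:[2,33] -> hit [13,47/3], descend [4, 7]
      N4 x:[13,47/3] y:[10,40/3] z:[24,33] -> miss, prune
      N7 x:[40/3,15] y:[14,47/3] z:[2,4] -> miss, prune
    N18 x:[11/3,26/3] y:[31/3,47/3] z:[14,32] -> miss, prune
  N20 x:[11/3,43/3] y:[4,31/3] z:[-8,30] -> hit [4,31/3], descend [14, 22]
    N14 x:[4,43/3] y:[13/3,9] z:[19,30] -> miss, prune
    N22 x:[11/3,38/3] y:[4,31/3] z:[-8,14] -> hit [4,31/3], descend [3, 12]
      N3 x:[11/3,38/3] y:[4,31/3] z:[-8,3] -> miss, prune
      N12 x:[13/3,34/3] y:[7,10] z:[5,14] -> hit [7,10], descend [8, 11]
        N8 x:[26/3,34/3] y:[7,10] z:[7,12] -> hit [26/3,10] leaf, test {P3(miss), P13@t=10}
        N11 x:[13/3,8] y:[7,28/3] z:[5,14] -> hit [7,8], descend [2, 6]
          N2 x:[17/3,8] y:[7,9] z:[5,14] -> hit [7,8] leaf, test {P0@t=7, P2(miss)}
          N6 x:[13/3,16/3] y:[26/3,28/3] z:[7,10] -> miss, prune

Visited [0, 5, 10, 4, 7, 18, 20, 14, 22, 3, 12, 8, 11, 2, 6]. Tests: 15 box, 2 leaf. Nearest: P0.

== RESULT ==
[0, 5, 10, 4, 7, 18, 20, 14, 22, 3, 12, 8, 11, 2, 6]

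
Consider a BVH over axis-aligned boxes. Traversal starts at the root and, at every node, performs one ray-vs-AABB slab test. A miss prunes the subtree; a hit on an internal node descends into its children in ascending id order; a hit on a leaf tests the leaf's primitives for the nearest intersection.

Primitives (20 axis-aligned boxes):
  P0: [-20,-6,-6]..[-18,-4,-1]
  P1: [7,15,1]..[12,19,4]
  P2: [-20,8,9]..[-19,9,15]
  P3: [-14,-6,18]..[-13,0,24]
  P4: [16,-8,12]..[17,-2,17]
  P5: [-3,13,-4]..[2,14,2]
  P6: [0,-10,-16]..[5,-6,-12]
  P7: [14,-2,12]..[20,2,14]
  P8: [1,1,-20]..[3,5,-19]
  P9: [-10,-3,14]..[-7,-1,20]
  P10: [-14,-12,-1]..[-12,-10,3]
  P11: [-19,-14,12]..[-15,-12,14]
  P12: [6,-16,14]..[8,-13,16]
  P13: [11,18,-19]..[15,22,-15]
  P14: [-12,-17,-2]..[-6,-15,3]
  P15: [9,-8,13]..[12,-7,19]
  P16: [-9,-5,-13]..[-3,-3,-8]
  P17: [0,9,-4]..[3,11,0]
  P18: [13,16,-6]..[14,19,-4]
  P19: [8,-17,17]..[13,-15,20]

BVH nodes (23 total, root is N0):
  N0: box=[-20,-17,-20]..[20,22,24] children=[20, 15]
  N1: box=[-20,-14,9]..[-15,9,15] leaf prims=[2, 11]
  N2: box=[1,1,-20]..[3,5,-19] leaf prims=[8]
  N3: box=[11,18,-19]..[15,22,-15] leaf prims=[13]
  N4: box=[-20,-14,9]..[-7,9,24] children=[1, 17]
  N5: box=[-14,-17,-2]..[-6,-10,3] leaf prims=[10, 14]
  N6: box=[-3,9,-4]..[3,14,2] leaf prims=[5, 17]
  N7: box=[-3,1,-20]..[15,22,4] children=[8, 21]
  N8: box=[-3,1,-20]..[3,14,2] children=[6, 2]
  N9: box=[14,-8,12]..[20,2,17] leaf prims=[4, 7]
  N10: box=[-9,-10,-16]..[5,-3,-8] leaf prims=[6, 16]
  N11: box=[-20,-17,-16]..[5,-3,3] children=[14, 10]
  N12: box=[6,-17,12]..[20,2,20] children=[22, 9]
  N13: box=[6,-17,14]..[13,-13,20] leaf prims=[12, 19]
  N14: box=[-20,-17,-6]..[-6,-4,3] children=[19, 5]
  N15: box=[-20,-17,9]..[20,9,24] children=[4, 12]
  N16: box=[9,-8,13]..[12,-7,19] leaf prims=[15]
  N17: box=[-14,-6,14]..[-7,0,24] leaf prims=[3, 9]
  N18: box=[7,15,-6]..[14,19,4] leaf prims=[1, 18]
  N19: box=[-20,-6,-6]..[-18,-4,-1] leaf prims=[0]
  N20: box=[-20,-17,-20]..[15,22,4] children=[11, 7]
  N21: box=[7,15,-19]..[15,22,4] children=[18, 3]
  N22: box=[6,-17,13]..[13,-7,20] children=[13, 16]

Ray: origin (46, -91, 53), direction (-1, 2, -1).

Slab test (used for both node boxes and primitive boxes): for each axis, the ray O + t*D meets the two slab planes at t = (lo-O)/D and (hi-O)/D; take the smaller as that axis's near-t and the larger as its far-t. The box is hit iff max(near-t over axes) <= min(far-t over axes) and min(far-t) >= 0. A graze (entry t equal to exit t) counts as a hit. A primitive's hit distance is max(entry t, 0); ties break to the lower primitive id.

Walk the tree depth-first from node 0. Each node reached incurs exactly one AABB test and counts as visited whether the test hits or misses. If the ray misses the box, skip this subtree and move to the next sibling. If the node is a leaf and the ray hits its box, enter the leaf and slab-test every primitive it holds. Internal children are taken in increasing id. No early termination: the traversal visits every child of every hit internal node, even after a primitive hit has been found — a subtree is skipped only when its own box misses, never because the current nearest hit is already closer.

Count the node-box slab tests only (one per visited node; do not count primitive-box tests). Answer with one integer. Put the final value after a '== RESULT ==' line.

Trace the traversal:
N0 x:[26,66] y:[37,113/2] z:[29,73] -> hit [37,113/2], descend [15, 20]
  N15 x:[26,66] y:[37,50] z:[29,44] -> hit [37,44], descend [4, 12]
    N4 x:[53,66] y:[77/2,50] z:[29,44] -> miss, prune
    N12 x:[26,40] y:[37,93/2] z:[33,41] -> hit [37,40], descend [9, 22]
      N9 x:[26,32] y:[83/2,93/2] z:[36,41] -> miss, prune
      N22 x:[33,40] y:[37,42] z:[33,40] -> hit [37,40], descend [13, 16]
        N13 x:[33,40] y:[37,39] z:[33,39] -> hit [37,39] leaf, test {P12@t=38, P19(miss)}
        N16 x:[34,37] y:[83/2,42] z:[34,40] -> miss, prune
  N20 x:[31,66] y:[37,113/2] z:[49,73] -> hit [49,113/2], descend [7, 11]
    N7 x:[31,49] y:[46,113/2] z:[49,73] -> hit [49,49], descend [8, 21]
      N8 x:[43,49] y:[46,105/2] z:[51,73] -> miss, prune
      N21 x:[31,39] y:[53,113/2] z:[49,72] -> miss, prune
    N11 x:[41,66] y:[37,44] z:[50,69] -> miss, prune

13 AABB tests over nodes [0, 15, 4, 12, 9, 22, 13, 16, 20, 7, 8, 21, 11]; 1 leaf entered; closest P12.

== RESULT ==
13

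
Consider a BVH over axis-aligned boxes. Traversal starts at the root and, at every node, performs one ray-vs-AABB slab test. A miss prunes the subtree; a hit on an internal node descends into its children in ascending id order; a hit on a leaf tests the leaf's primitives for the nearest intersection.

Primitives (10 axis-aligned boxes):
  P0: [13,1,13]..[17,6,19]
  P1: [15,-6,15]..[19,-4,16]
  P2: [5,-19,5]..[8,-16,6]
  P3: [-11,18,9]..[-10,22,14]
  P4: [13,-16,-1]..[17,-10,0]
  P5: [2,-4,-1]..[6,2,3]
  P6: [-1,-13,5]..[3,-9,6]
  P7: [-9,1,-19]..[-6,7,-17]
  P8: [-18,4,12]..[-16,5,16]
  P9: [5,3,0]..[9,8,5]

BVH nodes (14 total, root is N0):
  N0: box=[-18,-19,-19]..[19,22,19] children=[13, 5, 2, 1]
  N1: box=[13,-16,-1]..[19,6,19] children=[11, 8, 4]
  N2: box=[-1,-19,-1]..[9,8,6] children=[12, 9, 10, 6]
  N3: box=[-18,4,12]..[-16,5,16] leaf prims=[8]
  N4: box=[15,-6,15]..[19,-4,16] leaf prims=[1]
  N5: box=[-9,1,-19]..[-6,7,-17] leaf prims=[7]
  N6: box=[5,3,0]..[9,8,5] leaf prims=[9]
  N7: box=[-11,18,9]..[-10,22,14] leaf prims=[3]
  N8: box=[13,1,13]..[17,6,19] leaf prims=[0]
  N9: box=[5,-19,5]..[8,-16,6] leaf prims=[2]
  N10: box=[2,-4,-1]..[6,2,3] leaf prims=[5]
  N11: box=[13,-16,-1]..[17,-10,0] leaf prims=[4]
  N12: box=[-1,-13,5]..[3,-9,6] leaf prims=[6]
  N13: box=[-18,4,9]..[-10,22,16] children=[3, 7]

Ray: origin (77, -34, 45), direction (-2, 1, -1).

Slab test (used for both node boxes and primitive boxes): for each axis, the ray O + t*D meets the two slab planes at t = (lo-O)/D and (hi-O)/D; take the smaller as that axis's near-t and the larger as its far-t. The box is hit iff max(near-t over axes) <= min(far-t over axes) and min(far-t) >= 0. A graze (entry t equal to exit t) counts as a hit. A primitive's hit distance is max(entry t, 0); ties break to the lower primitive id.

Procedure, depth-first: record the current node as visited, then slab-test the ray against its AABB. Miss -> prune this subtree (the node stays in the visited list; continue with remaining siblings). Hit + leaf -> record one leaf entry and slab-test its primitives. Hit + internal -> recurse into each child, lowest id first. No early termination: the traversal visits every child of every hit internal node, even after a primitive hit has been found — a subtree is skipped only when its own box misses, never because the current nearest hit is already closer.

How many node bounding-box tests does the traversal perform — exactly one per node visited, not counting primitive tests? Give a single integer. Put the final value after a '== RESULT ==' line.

Traverse from the root:
N0 x:[29,95/2] y:[15,56] z:[26,64] -> hit [29,95/2], descend [1, 2, 5, 13]
  N1 x:[29,32] y:[18,40] z:[26,46] -> hit [29,32], descend [4, 8, 11]
    N4 x:[29,31] y:[28,30] z:[29,30] -> hit [29,30] leaf, test {P1@t=29}
    N8 x:[30,32] y:[35,40] z:[26,32] -> miss, prune
    N11 x:[30,32] y:[18,24] z:[45,46] -> miss, prune
  N2 x:[34,39] y:[15,42] z:[39,46] -> hit [39,39], descend [6, 9, 10, 12]
    N6 x:[34,36] y:[37,42] z:[40,45] -> miss, prune
    N9 x:[69/2,36] y:[15,18] z:[39,40] -> miss, prune
    N10 x:[71/2,75/2] y:[30,36] z:[42,46] -> miss, prune
    N12 x:[37,39] y:[21,25] z:[39,40] -> miss, prune
  N5 x:[83/2,43] y:[35,41] z:[62,64] -> miss, prune
  N13 x:[87/2,95/2] y:[38,56] z:[29,36] -> miss, prune

order=[0, 1, 4, 8, 11, 2, 6, 9, 10, 12, 5, 13]  |boxes|=12  |leaves|=1  hit=P1

== RESULT ==
12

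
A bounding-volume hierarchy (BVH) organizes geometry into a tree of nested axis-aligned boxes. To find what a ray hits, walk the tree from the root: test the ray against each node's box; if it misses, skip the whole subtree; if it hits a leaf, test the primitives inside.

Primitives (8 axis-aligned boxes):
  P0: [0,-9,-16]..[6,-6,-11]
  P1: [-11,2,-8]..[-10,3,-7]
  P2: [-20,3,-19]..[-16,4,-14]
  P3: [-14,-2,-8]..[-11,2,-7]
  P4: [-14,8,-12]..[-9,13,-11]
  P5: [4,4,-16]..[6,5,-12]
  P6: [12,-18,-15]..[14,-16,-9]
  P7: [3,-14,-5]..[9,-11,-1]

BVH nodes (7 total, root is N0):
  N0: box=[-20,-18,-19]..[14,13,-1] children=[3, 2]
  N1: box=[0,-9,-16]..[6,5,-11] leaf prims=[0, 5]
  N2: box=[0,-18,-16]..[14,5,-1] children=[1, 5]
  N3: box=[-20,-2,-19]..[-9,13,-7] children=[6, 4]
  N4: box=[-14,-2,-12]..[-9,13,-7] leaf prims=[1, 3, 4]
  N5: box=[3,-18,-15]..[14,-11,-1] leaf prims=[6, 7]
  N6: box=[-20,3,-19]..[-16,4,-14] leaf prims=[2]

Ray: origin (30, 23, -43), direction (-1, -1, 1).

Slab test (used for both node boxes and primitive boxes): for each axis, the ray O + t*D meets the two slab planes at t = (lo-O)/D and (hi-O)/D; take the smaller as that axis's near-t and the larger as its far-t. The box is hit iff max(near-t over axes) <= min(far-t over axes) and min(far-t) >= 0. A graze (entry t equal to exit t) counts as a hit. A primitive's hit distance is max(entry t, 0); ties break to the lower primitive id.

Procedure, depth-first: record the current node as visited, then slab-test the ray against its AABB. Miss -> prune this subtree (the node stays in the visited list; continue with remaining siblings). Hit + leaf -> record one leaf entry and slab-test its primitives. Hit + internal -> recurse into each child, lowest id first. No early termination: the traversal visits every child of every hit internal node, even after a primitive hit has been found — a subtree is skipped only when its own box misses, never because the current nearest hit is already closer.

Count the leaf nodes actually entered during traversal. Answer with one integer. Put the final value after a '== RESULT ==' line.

Traverse from the root:
N0 x:[16,50] y:[10,41] z:[24,42] -> hit [24,41], descend [2, 3]
  N2 x:[16,30] y:[18,41] z:[27,42] -> hit [27,30], descend [1, 5]
    N1 x:[24,30] y:[18,32] z:[27,32] -> hit [27,30] leaf, test {P0@t=29, P5(miss)}
    N5 x:[16,27] y:[34,41] z:[28,42] -> miss, prune
  N3 x:[39,50] y:[10,25] z:[24,36] -> miss, prune

order=[0, 2, 1, 5, 3]  |boxes|=5  |leaves|=1  hit=P0

== RESULT ==
1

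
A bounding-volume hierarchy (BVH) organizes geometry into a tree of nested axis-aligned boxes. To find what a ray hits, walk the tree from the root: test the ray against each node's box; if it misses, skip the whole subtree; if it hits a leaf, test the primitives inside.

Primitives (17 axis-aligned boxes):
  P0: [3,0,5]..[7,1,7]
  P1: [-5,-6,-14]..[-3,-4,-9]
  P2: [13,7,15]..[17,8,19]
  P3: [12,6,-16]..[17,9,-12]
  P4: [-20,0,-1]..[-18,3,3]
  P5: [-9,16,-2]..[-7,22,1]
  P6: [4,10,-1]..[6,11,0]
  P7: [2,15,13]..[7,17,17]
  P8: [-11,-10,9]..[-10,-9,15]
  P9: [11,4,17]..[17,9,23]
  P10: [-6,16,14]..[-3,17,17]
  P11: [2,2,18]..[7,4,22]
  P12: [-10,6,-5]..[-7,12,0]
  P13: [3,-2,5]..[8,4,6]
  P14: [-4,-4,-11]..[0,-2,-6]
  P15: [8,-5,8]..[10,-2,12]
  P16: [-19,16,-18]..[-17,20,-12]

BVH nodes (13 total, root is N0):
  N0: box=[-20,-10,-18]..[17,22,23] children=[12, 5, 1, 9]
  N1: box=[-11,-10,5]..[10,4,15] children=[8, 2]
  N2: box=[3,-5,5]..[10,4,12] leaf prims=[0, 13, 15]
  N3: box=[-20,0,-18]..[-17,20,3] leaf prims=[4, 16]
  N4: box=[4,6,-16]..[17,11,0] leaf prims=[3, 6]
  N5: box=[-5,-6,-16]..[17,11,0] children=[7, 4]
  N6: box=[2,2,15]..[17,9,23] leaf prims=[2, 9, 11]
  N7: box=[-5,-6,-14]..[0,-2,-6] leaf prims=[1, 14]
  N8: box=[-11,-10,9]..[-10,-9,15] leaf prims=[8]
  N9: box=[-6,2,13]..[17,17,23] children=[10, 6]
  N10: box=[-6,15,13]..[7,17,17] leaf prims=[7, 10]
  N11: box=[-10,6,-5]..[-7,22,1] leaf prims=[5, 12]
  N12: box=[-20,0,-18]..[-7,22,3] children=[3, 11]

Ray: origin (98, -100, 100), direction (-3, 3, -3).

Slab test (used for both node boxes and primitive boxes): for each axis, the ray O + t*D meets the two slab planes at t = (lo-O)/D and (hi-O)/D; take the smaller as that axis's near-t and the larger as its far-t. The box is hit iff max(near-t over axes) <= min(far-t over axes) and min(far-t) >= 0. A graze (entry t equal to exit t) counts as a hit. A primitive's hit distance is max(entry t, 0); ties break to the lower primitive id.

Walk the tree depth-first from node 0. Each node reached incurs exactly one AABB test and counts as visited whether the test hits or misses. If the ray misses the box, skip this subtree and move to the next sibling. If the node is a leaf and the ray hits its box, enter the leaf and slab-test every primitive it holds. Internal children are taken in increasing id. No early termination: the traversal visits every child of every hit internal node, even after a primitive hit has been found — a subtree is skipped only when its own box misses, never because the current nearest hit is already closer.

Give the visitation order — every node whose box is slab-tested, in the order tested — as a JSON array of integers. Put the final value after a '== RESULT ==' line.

Trace the traversal:
N0 x:[27,118/3] y:[30,122/3] z:[77/3,118/3] -> hit [30,118/3], descend [1, 5, 9, 12]
  N1 x:[88/3,109/3] y:[30,104/3] z:[85/3,95/3] -> hit [30,95/3], descend [2, 8]
    N2 x:[88/3,95/3] y:[95/3,104/3] z:[88/3,95/3] -> hit [95/3,95/3] leaf, test {P0(miss), P13(miss), P15(miss)}
    N8 x:[36,109/3] y:[30,91/3] z:[85/3,91/3] -> miss, prune
  N5 x:[27,103/3] y:[94/3,37] z:[100/3,116/3] -> hit [100/3,103/3], descend [4, 7]
    N4 x:[27,94/3] y:[106/3,37] z:[100/3,116/3] -> miss, prune
    N7 x:[98/3,103/3] y:[94/3,98/3] z:[106/3,38] -> miss, prune
  N9 x:[27,104/3] y:[34,39] z:[77/3,29] -> miss, prune
  N12 x:[35,118/3] y:[100/3,122/3] z:[97/3,118/3] -> hit [35,118/3], descend [3, 11]
    N3 x:[115/3,118/3] y:[100/3,40] z:[97/3,118/3] -> hit [115/3,118/3] leaf, test {P4(miss), P16@t=116/3}
    N11 x:[35,36] y:[106/3,122/3] z:[33,35] -> miss, prune

Visited [0, 1, 2, 8, 5, 4, 7, 9, 12, 3, 11]. Tests: 11 box, 2 leaf. Nearest: P16.

== RESULT ==
[0, 1, 2, 8, 5, 4, 7, 9, 12, 3, 11]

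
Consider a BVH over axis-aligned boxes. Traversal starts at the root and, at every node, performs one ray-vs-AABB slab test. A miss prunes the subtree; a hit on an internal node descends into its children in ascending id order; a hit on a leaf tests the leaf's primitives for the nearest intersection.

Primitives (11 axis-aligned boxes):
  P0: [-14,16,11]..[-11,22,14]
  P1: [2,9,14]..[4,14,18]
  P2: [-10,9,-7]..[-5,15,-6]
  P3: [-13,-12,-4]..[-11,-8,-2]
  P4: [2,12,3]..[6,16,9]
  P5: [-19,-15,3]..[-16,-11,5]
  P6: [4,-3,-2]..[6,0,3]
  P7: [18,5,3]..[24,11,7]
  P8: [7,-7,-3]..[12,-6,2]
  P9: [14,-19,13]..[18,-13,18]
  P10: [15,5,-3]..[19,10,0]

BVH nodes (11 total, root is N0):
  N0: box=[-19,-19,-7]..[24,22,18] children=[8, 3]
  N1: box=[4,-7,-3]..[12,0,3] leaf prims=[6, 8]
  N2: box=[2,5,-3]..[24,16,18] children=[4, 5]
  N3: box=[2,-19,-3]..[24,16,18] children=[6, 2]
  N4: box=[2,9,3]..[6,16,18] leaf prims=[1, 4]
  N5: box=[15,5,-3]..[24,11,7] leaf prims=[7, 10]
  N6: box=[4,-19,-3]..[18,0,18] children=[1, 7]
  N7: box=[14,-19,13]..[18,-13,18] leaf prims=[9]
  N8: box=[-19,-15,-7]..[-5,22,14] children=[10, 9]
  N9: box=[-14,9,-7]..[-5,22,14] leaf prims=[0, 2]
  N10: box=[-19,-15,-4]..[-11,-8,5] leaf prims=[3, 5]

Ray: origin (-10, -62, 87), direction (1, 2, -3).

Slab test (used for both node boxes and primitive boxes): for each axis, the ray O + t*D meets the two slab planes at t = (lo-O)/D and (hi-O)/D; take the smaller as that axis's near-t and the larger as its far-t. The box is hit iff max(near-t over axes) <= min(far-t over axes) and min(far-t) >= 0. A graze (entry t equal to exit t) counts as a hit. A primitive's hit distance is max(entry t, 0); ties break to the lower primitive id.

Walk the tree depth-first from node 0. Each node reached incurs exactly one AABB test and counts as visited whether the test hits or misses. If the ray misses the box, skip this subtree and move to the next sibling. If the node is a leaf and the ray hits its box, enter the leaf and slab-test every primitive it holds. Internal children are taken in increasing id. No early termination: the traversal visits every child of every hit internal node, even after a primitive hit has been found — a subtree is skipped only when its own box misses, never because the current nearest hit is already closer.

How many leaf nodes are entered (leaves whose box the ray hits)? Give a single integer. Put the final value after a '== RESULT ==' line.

Traverse from the root:
N0 x:[-9,34] y:[43/2,42] z:[23,94/3] -> hit [23,94/3], descend [3, 8]
  N3 x:[12,34] y:[43/2,39] z:[23,30] -> hit [23,30], descend [2, 6]
    N2 x:[12,34] y:[67/2,39] z:[23,30] -> miss, prune
    N6 x:[14,28] y:[43/2,31] z:[23,30] -> hit [23,28], descend [1, 7]
      N1 x:[14,22] y:[55/2,31] z:[28,30] -> miss, prune
      N7 x:[24,28] y:[43/2,49/2] z:[23,74/3] -> hit [24,49/2] leaf, test {P9@t=24}
  N8 x:[-9,5] y:[47/2,42] z:[73/3,94/3] -> miss, prune

7 AABB tests over nodes [0, 3, 2, 6, 1, 7, 8]; 1 leaf entered; closest P9.

== RESULT ==
1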